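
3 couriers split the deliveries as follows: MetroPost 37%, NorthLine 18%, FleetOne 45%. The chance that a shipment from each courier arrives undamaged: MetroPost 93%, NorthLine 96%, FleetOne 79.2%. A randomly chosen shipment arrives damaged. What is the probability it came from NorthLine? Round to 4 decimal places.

0.0568

Taking complements, P(damaged | each) = MetroPost 0.07, NorthLine 0.04, FleetOne 0.208.
By Bayes' rule, posterior ∝ prior × likelihood:
  MetroPost: 0.37 × 0.07 = 0.0259
  NorthLine: 0.18 × 0.04 = 0.0072
  FleetOne: 0.45 × 0.208 = 0.0936
Sum = 0.1267.
P(NorthLine | evidence) = 0.0072 / 0.1267 ≈ 0.0568.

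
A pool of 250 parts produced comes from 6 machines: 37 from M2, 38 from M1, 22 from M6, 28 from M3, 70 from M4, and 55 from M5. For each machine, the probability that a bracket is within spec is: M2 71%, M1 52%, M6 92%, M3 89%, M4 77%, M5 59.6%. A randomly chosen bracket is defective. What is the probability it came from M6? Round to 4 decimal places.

Taking complements, P(defective | each) = M2 0.29, M1 0.48, M6 0.08, M3 0.11, M4 0.23, M5 0.404.
Unnormalized posteriors (prior × likelihood):
  M2: 0.148 × 0.29 = 0.04292
  M1: 0.152 × 0.48 = 0.07296
  M6: 0.088 × 0.08 = 0.00704
  M3: 0.112 × 0.11 = 0.01232
  M4: 0.28 × 0.23 = 0.0644
  M5: 0.22 × 0.404 = 0.08888
Sum = 0.28852.
P(M6 | evidence) = 0.00704 / 0.28852 ≈ 0.0244.

0.0244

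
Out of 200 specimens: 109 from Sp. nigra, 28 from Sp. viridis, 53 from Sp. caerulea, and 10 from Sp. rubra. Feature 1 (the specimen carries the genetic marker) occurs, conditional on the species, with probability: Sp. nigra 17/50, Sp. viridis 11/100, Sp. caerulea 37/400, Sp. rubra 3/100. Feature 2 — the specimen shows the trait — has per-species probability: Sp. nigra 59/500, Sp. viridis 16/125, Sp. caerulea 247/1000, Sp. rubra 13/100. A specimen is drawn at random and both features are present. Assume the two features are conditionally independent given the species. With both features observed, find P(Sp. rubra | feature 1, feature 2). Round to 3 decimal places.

Unnormalized posteriors (prior × likelihood):
  Sp. nigra: 0.545 × 0.34 × 0.118 = 0.0218654
  Sp. viridis: 0.14 × 0.11 × 0.128 = 0.0019712
  Sp. caerulea: 0.265 × 0.0925 × 0.247 = 0.0060545875
  Sp. rubra: 0.05 × 0.03 × 0.13 = 0.000195
Normalizing constant = 0.0300861875.
P(Sp. rubra | evidence) = 0.000195 / 0.0300861875 ≈ 0.006.

0.006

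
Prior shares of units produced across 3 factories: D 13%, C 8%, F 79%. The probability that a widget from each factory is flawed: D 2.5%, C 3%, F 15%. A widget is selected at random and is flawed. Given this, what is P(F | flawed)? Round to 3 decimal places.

0.954

Unnormalized posteriors (prior × likelihood):
  D: 0.13 × 0.025 = 0.00325
  C: 0.08 × 0.03 = 0.0024
  F: 0.79 × 0.15 = 0.1185
Normalizing constant = 0.12415.
P(F | evidence) = 0.1185 / 0.12415 ≈ 0.954.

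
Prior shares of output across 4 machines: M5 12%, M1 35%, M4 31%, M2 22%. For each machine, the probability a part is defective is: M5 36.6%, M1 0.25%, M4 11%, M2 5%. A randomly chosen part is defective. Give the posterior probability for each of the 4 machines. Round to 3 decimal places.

M5 0.489, M1 0.010, M4 0.379, M2 0.122

Compute prior × likelihood for every hypothesis:
  M5: 0.12 × 0.366 = 0.04392
  M1: 0.35 × 0.0025 = 0.000875
  M4: 0.31 × 0.11 = 0.0341
  M2: 0.22 × 0.05 = 0.011
Sum = 0.089895.
P(M5 | defective) = 0.04392/0.089895 ≈ 0.489
P(M1 | defective) = 0.000875/0.089895 ≈ 0.010
P(M4 | defective) = 0.0341/0.089895 ≈ 0.379
P(M2 | defective) = 0.011/0.089895 ≈ 0.122
(Check: 0.489+0.010+0.379+0.122 = 1.000.)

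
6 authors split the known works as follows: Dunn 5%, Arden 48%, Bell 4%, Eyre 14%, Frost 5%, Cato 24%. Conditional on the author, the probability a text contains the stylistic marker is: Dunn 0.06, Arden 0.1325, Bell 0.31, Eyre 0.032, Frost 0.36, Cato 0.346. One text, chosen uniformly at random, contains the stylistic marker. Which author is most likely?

Cato

Prior × likelihood for each hypothesis:
  Dunn: 0.05 × 0.06 = 0.003
  Arden: 0.48 × 0.1325 = 0.0636
  Bell: 0.04 × 0.31 = 0.0124
  Eyre: 0.14 × 0.032 = 0.00448
  Frost: 0.05 × 0.36 = 0.018
  Cato: 0.24 × 0.346 = 0.08304
Sum = 0.18452.
Largest term belongs to Cato, so Cato is most probable.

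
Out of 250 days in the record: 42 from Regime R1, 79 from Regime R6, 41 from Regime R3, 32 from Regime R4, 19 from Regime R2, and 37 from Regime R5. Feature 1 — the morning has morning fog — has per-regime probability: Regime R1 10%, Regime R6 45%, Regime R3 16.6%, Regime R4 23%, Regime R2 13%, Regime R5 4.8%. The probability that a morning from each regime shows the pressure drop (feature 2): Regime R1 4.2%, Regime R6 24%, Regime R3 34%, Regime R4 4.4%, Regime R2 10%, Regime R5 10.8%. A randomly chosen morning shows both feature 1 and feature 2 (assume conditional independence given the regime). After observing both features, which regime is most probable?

Regime R6

By Bayes' rule, posterior ∝ prior × likelihood:
  Regime R1: 0.168 × 0.1 × 0.042 = 0.0007056
  Regime R6: 0.316 × 0.45 × 0.24 = 0.034128
  Regime R3: 0.164 × 0.166 × 0.34 = 0.00925616
  Regime R4: 0.128 × 0.23 × 0.044 = 0.00129536
  Regime R2: 0.076 × 0.13 × 0.1 = 0.000988
  Regime R5: 0.148 × 0.048 × 0.108 = 0.000767232
Sum = 0.047140352.
Largest term belongs to Regime R6, so Regime R6 is most probable.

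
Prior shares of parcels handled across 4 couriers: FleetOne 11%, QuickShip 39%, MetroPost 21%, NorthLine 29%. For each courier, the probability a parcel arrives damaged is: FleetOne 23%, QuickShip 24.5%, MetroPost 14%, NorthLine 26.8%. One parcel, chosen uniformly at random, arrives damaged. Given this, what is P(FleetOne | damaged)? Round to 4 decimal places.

Prior × likelihood for each hypothesis:
  FleetOne: 0.11 × 0.23 = 0.0253
  QuickShip: 0.39 × 0.245 = 0.09555
  MetroPost: 0.21 × 0.14 = 0.0294
  NorthLine: 0.29 × 0.268 = 0.07772
Total = 0.22797.
P(FleetOne | evidence) = 0.0253 / 0.22797 ≈ 0.1110.

0.1110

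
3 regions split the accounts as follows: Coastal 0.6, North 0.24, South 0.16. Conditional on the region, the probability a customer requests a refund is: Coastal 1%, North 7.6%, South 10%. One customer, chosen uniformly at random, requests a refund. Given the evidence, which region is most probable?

North

Prior × likelihood for each hypothesis:
  Coastal: 0.6 × 0.01 = 0.006
  North: 0.24 × 0.076 = 0.01824
  South: 0.16 × 0.1 = 0.016
Sum = 0.04024.
Largest term belongs to North, so North is most probable.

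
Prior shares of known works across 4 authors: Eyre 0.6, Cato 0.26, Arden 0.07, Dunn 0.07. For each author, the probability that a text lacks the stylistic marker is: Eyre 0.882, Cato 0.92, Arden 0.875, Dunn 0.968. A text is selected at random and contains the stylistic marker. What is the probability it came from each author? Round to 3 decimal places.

Eyre 0.690, Cato 0.203, Arden 0.085, Dunn 0.022

Taking complements, P(marker | each) = Eyre 0.118, Cato 0.08, Arden 0.125, Dunn 0.032.
Compute prior × likelihood for every hypothesis:
  Eyre: 0.6 × 0.118 = 0.0708
  Cato: 0.26 × 0.08 = 0.0208
  Arden: 0.07 × 0.125 = 0.00875
  Dunn: 0.07 × 0.032 = 0.00224
Normalizing constant = 0.10259.
P(Eyre | marker) = 0.0708/0.10259 ≈ 0.690
P(Cato | marker) = 0.0208/0.10259 ≈ 0.203
P(Arden | marker) = 0.00875/0.10259 ≈ 0.085
P(Dunn | marker) = 0.00224/0.10259 ≈ 0.022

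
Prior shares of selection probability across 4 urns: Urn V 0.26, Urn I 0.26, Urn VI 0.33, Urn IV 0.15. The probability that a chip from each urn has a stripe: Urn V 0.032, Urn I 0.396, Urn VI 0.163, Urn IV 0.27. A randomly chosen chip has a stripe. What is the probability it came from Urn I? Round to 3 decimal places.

Compute prior × likelihood for every hypothesis:
  Urn V: 0.26 × 0.032 = 0.00832
  Urn I: 0.26 × 0.396 = 0.10296
  Urn VI: 0.33 × 0.163 = 0.05379
  Urn IV: 0.15 × 0.27 = 0.0405
Sum = 0.20557.
P(Urn I | evidence) = 0.10296 / 0.20557 ≈ 0.501.

0.501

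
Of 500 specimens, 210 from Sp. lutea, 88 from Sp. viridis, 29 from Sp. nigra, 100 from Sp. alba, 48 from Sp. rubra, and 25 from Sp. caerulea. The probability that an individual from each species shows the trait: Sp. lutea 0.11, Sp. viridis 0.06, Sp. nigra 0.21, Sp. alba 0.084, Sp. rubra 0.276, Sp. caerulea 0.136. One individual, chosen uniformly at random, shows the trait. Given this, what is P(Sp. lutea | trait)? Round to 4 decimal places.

0.3881

Unnormalized posteriors (prior × likelihood):
  Sp. lutea: 0.42 × 0.11 = 0.0462
  Sp. viridis: 0.176 × 0.06 = 0.01056
  Sp. nigra: 0.058 × 0.21 = 0.01218
  Sp. alba: 0.2 × 0.084 = 0.0168
  Sp. rubra: 0.096 × 0.276 = 0.026496
  Sp. caerulea: 0.05 × 0.136 = 0.0068
Total = 0.119036.
P(Sp. lutea | evidence) = 0.0462 / 0.119036 ≈ 0.3881.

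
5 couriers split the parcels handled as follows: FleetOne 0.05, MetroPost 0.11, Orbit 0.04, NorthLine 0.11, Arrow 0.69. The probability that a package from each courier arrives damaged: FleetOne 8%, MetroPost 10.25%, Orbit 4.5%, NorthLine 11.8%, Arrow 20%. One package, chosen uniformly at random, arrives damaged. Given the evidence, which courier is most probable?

Unnormalized posteriors (prior × likelihood):
  FleetOne: 0.05 × 0.08 = 0.004
  MetroPost: 0.11 × 0.1025 = 0.011275
  Orbit: 0.04 × 0.045 = 0.0018
  NorthLine: 0.11 × 0.118 = 0.01298
  Arrow: 0.69 × 0.2 = 0.138
Sum = 0.168055.
Largest term belongs to Arrow, so Arrow is most probable.

Arrow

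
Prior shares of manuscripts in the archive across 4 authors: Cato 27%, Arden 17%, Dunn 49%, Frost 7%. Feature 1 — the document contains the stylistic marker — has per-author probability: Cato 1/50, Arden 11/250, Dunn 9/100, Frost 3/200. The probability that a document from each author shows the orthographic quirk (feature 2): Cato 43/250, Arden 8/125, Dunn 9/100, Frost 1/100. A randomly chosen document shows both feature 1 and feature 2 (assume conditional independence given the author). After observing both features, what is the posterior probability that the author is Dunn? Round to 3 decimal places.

Prior × likelihood for each hypothesis:
  Cato: 0.27 × 0.02 × 0.172 = 0.0009288
  Arden: 0.17 × 0.044 × 0.064 = 0.00047872
  Dunn: 0.49 × 0.09 × 0.09 = 0.003969
  Frost: 0.07 × 0.015 × 0.01 = 0.0000105
Sum = 0.00538702.
P(Dunn | evidence) = 0.003969 / 0.00538702 ≈ 0.737.

0.737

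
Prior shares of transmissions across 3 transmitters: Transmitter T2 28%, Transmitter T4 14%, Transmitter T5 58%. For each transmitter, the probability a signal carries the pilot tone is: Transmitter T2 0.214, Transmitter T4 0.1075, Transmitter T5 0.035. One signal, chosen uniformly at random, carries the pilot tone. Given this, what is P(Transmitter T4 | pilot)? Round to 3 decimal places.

0.158

Unnormalized posteriors (prior × likelihood):
  Transmitter T2: 0.28 × 0.214 = 0.05992
  Transmitter T4: 0.14 × 0.1075 = 0.01505
  Transmitter T5: 0.58 × 0.035 = 0.0203
Total = 0.09527.
P(Transmitter T4 | evidence) = 0.01505 / 0.09527 ≈ 0.158.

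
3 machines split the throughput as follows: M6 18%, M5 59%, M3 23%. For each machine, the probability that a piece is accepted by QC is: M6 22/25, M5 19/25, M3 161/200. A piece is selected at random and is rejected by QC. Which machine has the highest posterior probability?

Taking complements, P(rejected | each) = M6 0.12, M5 0.24, M3 0.195.
Prior × likelihood for each hypothesis:
  M6: 0.18 × 0.12 = 0.0216
  M5: 0.59 × 0.24 = 0.1416
  M3: 0.23 × 0.195 = 0.04485
Sum = 0.20805.
Largest term belongs to M5, so M5 is most probable.

M5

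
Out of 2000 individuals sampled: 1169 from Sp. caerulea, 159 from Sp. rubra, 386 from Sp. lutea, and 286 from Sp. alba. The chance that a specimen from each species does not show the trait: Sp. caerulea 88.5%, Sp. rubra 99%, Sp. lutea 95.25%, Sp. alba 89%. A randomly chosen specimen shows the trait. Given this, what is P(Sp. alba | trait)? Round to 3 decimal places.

Taking complements, P(trait | each) = Sp. caerulea 0.115, Sp. rubra 0.01, Sp. lutea 0.0475, Sp. alba 0.11.
By Bayes' rule, posterior ∝ prior × likelihood:
  Sp. caerulea: 0.5845 × 0.115 = 0.0672175
  Sp. rubra: 0.0795 × 0.01 = 0.000795
  Sp. lutea: 0.193 × 0.0475 = 0.0091675
  Sp. alba: 0.143 × 0.11 = 0.01573
Total = 0.09291.
P(Sp. alba | evidence) = 0.01573 / 0.09291 ≈ 0.169.

0.169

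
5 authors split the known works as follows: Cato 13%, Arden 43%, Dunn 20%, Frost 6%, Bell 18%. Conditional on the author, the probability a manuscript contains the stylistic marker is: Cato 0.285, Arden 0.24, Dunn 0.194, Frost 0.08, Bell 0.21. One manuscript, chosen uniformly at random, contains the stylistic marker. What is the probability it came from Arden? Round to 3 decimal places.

0.466

Compute prior × likelihood for every hypothesis:
  Cato: 0.13 × 0.285 = 0.03705
  Arden: 0.43 × 0.24 = 0.1032
  Dunn: 0.2 × 0.194 = 0.0388
  Frost: 0.06 × 0.08 = 0.0048
  Bell: 0.18 × 0.21 = 0.0378
Total = 0.22165.
P(Arden | evidence) = 0.1032 / 0.22165 ≈ 0.466.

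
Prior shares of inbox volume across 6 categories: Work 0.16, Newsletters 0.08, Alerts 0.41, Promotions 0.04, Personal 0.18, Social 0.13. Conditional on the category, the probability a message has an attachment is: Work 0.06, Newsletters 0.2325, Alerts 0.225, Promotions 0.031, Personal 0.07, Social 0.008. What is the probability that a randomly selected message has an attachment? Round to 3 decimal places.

Compute prior × likelihood for every hypothesis:
  Work: 0.16 × 0.06 = 0.0096
  Newsletters: 0.08 × 0.2325 = 0.0186
  Alerts: 0.41 × 0.225 = 0.09225
  Promotions: 0.04 × 0.031 = 0.00124
  Personal: 0.18 × 0.07 = 0.0126
  Social: 0.13 × 0.008 = 0.00104
P(attachment) = 0.0096 + 0.0186 + 0.09225 + 0.00124 + 0.0126 + 0.00104 = 0.13533 → 0.135.

0.135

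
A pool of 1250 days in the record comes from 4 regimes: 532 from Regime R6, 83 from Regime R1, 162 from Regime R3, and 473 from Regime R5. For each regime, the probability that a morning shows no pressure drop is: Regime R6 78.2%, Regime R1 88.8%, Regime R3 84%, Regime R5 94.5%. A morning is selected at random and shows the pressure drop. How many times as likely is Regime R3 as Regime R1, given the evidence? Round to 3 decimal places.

Taking complements, P(drop | each) = Regime R6 0.218, Regime R1 0.112, Regime R3 0.16, Regime R5 0.055.
By Bayes' rule, posterior ∝ prior × likelihood:
  Regime R6: 0.4256 × 0.218 = 0.0927808
  Regime R1: 0.0664 × 0.112 = 0.0074368
  Regime R3: 0.1296 × 0.16 = 0.020736
  Regime R5: 0.3784 × 0.055 = 0.020812
Normalizing constant = 0.1417656.
The ratio is 0.020736 / 0.0074368 (the normalizer cancels) = 2.788.

2.788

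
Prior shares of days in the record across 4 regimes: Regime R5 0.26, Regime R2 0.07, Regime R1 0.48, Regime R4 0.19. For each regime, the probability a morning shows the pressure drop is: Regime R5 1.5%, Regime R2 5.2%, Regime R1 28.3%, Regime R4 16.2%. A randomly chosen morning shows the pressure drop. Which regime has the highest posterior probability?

Prior × likelihood for each hypothesis:
  Regime R5: 0.26 × 0.015 = 0.0039
  Regime R2: 0.07 × 0.052 = 0.00364
  Regime R1: 0.48 × 0.283 = 0.13584
  Regime R4: 0.19 × 0.162 = 0.03078
Total = 0.17416.
Largest term belongs to Regime R1, so Regime R1 is most probable.

Regime R1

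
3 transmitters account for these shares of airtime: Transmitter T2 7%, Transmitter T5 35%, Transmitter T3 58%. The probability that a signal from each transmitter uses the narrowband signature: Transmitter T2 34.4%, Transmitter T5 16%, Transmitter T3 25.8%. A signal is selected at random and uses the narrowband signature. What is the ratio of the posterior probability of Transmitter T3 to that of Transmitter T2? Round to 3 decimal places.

Compute prior × likelihood for every hypothesis:
  Transmitter T2: 0.07 × 0.344 = 0.02408
  Transmitter T5: 0.35 × 0.16 = 0.056
  Transmitter T3: 0.58 × 0.258 = 0.14964
Normalizing constant = 0.22972.
The ratio is 0.14964 / 0.02408 (the normalizer cancels) = 6.214.

6.214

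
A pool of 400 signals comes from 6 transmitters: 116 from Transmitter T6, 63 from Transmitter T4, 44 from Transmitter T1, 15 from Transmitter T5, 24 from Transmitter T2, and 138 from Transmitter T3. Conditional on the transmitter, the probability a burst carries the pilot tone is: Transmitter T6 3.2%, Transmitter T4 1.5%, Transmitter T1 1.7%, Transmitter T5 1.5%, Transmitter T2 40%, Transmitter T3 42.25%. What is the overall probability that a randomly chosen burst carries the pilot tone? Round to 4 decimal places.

Prior × likelihood for each hypothesis:
  Transmitter T6: 0.29 × 0.032 = 0.00928
  Transmitter T4: 0.1575 × 0.015 = 0.0023625
  Transmitter T1: 0.11 × 0.017 = 0.00187
  Transmitter T5: 0.0375 × 0.015 = 0.0005625
  Transmitter T2: 0.06 × 0.4 = 0.024
  Transmitter T3: 0.345 × 0.4225 = 0.1457625
P(pilot) = 0.00928 + 0.0023625 + 0.00187 + 0.0005625 + 0.024 + 0.1457625 = 0.1838375 → 0.1838.

0.1838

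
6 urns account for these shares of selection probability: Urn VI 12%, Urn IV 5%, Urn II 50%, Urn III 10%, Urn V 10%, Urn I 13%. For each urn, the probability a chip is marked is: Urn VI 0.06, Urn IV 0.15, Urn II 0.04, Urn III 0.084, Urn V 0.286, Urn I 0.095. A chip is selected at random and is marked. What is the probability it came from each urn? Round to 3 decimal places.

Urn VI 0.086, Urn IV 0.089, Urn II 0.238, Urn III 0.100, Urn V 0.340, Urn I 0.147

By Bayes' rule, posterior ∝ prior × likelihood:
  Urn VI: 0.12 × 0.06 = 0.0072
  Urn IV: 0.05 × 0.15 = 0.0075
  Urn II: 0.5 × 0.04 = 0.02
  Urn III: 0.1 × 0.084 = 0.0084
  Urn V: 0.1 × 0.286 = 0.0286
  Urn I: 0.13 × 0.095 = 0.01235
Sum = 0.08405.
P(Urn VI | marked) = 0.0072/0.08405 ≈ 0.086
P(Urn IV | marked) = 0.0075/0.08405 ≈ 0.089
P(Urn II | marked) = 0.02/0.08405 ≈ 0.238
P(Urn III | marked) = 0.0084/0.08405 ≈ 0.100
P(Urn V | marked) = 0.0286/0.08405 ≈ 0.340
P(Urn I | marked) = 0.01235/0.08405 ≈ 0.147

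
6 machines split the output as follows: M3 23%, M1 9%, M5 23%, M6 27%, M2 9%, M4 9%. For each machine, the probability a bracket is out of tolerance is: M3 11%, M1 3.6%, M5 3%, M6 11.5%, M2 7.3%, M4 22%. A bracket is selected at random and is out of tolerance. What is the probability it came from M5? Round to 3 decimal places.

0.074

Unnormalized posteriors (prior × likelihood):
  M3: 0.23 × 0.11 = 0.0253
  M1: 0.09 × 0.036 = 0.00324
  M5: 0.23 × 0.03 = 0.0069
  M6: 0.27 × 0.115 = 0.03105
  M2: 0.09 × 0.073 = 0.00657
  M4: 0.09 × 0.22 = 0.0198
Total = 0.09286.
P(M5 | evidence) = 0.0069 / 0.09286 ≈ 0.074.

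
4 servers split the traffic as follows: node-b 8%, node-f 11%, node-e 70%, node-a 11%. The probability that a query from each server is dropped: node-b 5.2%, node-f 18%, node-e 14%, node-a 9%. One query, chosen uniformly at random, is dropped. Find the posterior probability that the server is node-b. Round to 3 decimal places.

By Bayes' rule, posterior ∝ prior × likelihood:
  node-b: 0.08 × 0.052 = 0.00416
  node-f: 0.11 × 0.18 = 0.0198
  node-e: 0.7 × 0.14 = 0.098
  node-a: 0.11 × 0.09 = 0.0099
Normalizing constant = 0.13186.
P(node-b | evidence) = 0.00416 / 0.13186 ≈ 0.032.

0.032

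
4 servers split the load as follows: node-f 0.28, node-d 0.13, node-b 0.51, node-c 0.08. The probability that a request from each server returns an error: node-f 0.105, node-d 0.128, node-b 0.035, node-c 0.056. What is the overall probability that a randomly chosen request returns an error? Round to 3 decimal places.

0.068

Prior × likelihood for each hypothesis:
  node-f: 0.28 × 0.105 = 0.0294
  node-d: 0.13 × 0.128 = 0.01664
  node-b: 0.51 × 0.035 = 0.01785
  node-c: 0.08 × 0.056 = 0.00448
P(error) = 0.0294 + 0.01664 + 0.01785 + 0.00448 = 0.06837 → 0.068.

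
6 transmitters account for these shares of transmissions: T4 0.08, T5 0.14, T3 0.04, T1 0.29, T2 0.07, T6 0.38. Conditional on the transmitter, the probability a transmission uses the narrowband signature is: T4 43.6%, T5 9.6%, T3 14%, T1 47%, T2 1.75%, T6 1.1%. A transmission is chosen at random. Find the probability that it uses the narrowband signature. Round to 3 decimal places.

0.196

Prior × likelihood for each hypothesis:
  T4: 0.08 × 0.436 = 0.03488
  T5: 0.14 × 0.096 = 0.01344
  T3: 0.04 × 0.14 = 0.0056
  T1: 0.29 × 0.47 = 0.1363
  T2: 0.07 × 0.0175 = 0.001225
  T6: 0.38 × 0.011 = 0.00418
P(narrowband) = 0.03488 + 0.01344 + 0.0056 + 0.1363 + 0.001225 + 0.00418 = 0.195625 → 0.196.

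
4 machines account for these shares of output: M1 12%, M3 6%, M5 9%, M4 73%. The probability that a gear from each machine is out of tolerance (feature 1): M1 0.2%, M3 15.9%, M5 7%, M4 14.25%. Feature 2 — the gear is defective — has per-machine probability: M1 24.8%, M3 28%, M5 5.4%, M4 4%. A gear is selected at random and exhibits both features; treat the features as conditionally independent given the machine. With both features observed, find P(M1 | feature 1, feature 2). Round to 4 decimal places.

0.0082

Compute prior × likelihood for every hypothesis:
  M1: 0.12 × 0.002 × 0.248 = 0.00005952
  M3: 0.06 × 0.159 × 0.28 = 0.0026712
  M5: 0.09 × 0.07 × 0.054 = 0.0003402
  M4: 0.73 × 0.1425 × 0.04 = 0.004161
Sum = 0.00723192.
P(M1 | evidence) = 0.00005952 / 0.00723192 ≈ 0.0082.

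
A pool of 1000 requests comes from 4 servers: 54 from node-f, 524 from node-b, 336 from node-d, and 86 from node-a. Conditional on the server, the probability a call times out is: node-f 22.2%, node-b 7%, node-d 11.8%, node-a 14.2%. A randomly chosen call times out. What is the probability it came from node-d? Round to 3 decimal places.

0.394

Prior × likelihood for each hypothesis:
  node-f: 0.054 × 0.222 = 0.011988
  node-b: 0.524 × 0.07 = 0.03668
  node-d: 0.336 × 0.118 = 0.039648
  node-a: 0.086 × 0.142 = 0.012212
Total = 0.100528.
P(node-d | evidence) = 0.039648 / 0.100528 ≈ 0.394.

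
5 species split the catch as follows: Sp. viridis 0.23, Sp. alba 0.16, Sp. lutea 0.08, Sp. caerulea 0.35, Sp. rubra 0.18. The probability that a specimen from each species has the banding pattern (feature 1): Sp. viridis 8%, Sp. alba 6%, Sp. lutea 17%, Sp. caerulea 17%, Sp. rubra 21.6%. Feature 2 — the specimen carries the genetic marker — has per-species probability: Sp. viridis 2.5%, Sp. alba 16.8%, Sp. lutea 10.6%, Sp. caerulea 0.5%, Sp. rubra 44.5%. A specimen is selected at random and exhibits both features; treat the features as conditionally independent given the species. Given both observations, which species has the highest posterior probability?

Sp. rubra

Compute prior × likelihood for every hypothesis:
  Sp. viridis: 0.23 × 0.08 × 0.025 = 0.00046
  Sp. alba: 0.16 × 0.06 × 0.168 = 0.0016128
  Sp. lutea: 0.08 × 0.17 × 0.106 = 0.0014416
  Sp. caerulea: 0.35 × 0.17 × 0.005 = 0.0002975
  Sp. rubra: 0.18 × 0.216 × 0.445 = 0.0173016
Normalizing constant = 0.0211135.
Largest term belongs to Sp. rubra, so Sp. rubra is most probable.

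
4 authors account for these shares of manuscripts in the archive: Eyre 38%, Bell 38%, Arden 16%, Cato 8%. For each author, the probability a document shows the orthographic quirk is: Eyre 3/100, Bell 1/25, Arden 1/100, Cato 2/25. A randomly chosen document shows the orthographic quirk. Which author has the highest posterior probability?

Prior × likelihood for each hypothesis:
  Eyre: 0.38 × 0.03 = 0.0114
  Bell: 0.38 × 0.04 = 0.0152
  Arden: 0.16 × 0.01 = 0.0016
  Cato: 0.08 × 0.08 = 0.0064
Normalizing constant = 0.0346.
Largest term belongs to Bell, so Bell is most probable.

Bell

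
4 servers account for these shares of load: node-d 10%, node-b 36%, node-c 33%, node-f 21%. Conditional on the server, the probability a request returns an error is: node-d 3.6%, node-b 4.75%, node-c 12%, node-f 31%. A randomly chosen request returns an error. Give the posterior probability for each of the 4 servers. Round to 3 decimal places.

node-d 0.029, node-b 0.136, node-c 0.316, node-f 0.519

Unnormalized posteriors (prior × likelihood):
  node-d: 0.1 × 0.036 = 0.0036
  node-b: 0.36 × 0.0475 = 0.0171
  node-c: 0.33 × 0.12 = 0.0396
  node-f: 0.21 × 0.31 = 0.0651
Sum = 0.1254.
P(node-d | error) = 0.0036/0.1254 ≈ 0.029
P(node-b | error) = 0.0171/0.1254 ≈ 0.136
P(node-c | error) = 0.0396/0.1254 ≈ 0.316
P(node-f | error) = 0.0651/0.1254 ≈ 0.519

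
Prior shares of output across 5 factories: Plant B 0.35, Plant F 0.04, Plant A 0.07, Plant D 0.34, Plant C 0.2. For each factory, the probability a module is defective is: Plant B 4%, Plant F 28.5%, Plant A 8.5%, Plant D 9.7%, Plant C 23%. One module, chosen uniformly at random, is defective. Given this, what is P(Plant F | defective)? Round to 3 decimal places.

0.103

Prior × likelihood for each hypothesis:
  Plant B: 0.35 × 0.04 = 0.014
  Plant F: 0.04 × 0.285 = 0.0114
  Plant A: 0.07 × 0.085 = 0.00595
  Plant D: 0.34 × 0.097 = 0.03298
  Plant C: 0.2 × 0.23 = 0.046
Normalizing constant = 0.11033.
P(Plant F | evidence) = 0.0114 / 0.11033 ≈ 0.103.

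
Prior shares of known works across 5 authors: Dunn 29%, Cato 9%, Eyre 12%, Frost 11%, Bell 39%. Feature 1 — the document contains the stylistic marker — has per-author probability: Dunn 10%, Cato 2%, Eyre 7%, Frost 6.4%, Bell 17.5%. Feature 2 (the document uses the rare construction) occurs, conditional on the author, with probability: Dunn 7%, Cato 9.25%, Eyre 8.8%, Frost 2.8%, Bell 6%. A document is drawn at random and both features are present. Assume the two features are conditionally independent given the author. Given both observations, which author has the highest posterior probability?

Bell

Compute prior × likelihood for every hypothesis:
  Dunn: 0.29 × 0.1 × 0.07 = 0.00203
  Cato: 0.09 × 0.02 × 0.0925 = 0.0001665
  Eyre: 0.12 × 0.07 × 0.088 = 0.0007392
  Frost: 0.11 × 0.064 × 0.028 = 0.00019712
  Bell: 0.39 × 0.175 × 0.06 = 0.004095
Sum = 0.00722782.
Largest term belongs to Bell, so Bell is most probable.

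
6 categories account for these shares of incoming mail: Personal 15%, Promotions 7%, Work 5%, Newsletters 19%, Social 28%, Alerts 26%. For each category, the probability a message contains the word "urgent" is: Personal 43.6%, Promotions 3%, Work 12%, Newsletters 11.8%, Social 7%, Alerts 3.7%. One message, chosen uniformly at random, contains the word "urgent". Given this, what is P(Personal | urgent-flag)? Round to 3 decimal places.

Prior × likelihood for each hypothesis:
  Personal: 0.15 × 0.436 = 0.0654
  Promotions: 0.07 × 0.03 = 0.0021
  Work: 0.05 × 0.12 = 0.006
  Newsletters: 0.19 × 0.118 = 0.02242
  Social: 0.28 × 0.07 = 0.0196
  Alerts: 0.26 × 0.037 = 0.00962
Sum = 0.12514.
P(Personal | evidence) = 0.0654 / 0.12514 ≈ 0.523.

0.523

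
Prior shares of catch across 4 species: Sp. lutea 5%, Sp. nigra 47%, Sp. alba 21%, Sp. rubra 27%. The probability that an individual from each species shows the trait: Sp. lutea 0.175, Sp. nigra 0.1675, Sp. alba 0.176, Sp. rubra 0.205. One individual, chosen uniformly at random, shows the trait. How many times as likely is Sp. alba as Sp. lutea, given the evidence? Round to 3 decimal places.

By Bayes' rule, posterior ∝ prior × likelihood:
  Sp. lutea: 0.05 × 0.175 = 0.00875
  Sp. nigra: 0.47 × 0.1675 = 0.078725
  Sp. alba: 0.21 × 0.176 = 0.03696
  Sp. rubra: 0.27 × 0.205 = 0.05535
Normalizing constant = 0.179785.
The ratio is 0.03696 / 0.00875 (the normalizer cancels) = 4.224.

4.224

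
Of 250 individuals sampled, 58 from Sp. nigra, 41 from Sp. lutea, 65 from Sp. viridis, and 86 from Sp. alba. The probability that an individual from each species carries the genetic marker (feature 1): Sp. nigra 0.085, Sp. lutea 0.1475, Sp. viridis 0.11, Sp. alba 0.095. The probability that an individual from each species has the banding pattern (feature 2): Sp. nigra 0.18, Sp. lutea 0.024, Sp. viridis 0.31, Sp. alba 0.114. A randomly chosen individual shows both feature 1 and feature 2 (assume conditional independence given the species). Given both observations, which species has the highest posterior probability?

Compute prior × likelihood for every hypothesis:
  Sp. nigra: 0.232 × 0.085 × 0.18 = 0.0035496
  Sp. lutea: 0.164 × 0.1475 × 0.024 = 0.00058056
  Sp. viridis: 0.26 × 0.11 × 0.31 = 0.008866
  Sp. alba: 0.344 × 0.095 × 0.114 = 0.00372552
Normalizing constant = 0.01672168.
Largest term belongs to Sp. viridis, so Sp. viridis is most probable.

Sp. viridis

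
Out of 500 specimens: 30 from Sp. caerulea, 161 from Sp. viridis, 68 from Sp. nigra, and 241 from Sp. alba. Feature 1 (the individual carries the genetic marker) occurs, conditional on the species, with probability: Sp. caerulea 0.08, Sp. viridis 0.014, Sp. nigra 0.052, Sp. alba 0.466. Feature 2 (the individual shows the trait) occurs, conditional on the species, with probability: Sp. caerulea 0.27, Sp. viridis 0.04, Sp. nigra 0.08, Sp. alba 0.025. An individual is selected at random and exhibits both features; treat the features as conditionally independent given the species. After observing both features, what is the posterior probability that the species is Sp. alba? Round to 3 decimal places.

Compute prior × likelihood for every hypothesis:
  Sp. caerulea: 0.06 × 0.08 × 0.27 = 0.001296
  Sp. viridis: 0.322 × 0.014 × 0.04 = 0.00018032
  Sp. nigra: 0.136 × 0.052 × 0.08 = 0.00056576
  Sp. alba: 0.482 × 0.466 × 0.025 = 0.0056153
Sum = 0.00765738.
P(Sp. alba | evidence) = 0.0056153 / 0.00765738 ≈ 0.733.

0.733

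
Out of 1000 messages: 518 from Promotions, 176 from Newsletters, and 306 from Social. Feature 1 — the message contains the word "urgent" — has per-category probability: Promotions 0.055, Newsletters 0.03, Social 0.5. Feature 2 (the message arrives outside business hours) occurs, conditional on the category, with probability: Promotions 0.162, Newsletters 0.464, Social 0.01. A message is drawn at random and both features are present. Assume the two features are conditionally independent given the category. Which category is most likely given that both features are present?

Promotions

Compute prior × likelihood for every hypothesis:
  Promotions: 0.518 × 0.055 × 0.162 = 0.00461538
  Newsletters: 0.176 × 0.03 × 0.464 = 0.00244992
  Social: 0.306 × 0.5 × 0.01 = 0.00153
Sum = 0.0085953.
Largest term belongs to Promotions, so Promotions is most probable.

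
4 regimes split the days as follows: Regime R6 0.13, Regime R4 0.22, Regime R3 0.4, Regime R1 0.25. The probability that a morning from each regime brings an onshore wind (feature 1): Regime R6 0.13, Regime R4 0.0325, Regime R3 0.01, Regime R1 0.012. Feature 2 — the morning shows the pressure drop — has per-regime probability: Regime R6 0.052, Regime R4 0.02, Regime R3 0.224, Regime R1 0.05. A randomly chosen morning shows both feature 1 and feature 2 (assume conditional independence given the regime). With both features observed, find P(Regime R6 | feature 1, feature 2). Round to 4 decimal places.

Unnormalized posteriors (prior × likelihood):
  Regime R6: 0.13 × 0.13 × 0.052 = 0.0008788
  Regime R4: 0.22 × 0.0325 × 0.02 = 0.000143
  Regime R3: 0.4 × 0.01 × 0.224 = 0.000896
  Regime R1: 0.25 × 0.012 × 0.05 = 0.00015
Normalizing constant = 0.0020678.
P(Regime R6 | evidence) = 0.0008788 / 0.0020678 ≈ 0.4250.

0.4250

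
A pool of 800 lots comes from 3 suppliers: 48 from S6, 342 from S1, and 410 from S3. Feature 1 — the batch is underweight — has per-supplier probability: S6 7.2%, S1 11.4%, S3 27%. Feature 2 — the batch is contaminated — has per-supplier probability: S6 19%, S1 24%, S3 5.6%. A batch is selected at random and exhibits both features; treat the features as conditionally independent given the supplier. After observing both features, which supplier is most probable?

By Bayes' rule, posterior ∝ prior × likelihood:
  S6: 0.06 × 0.072 × 0.19 = 0.0008208
  S1: 0.4275 × 0.114 × 0.24 = 0.0116964
  S3: 0.5125 × 0.27 × 0.056 = 0.007749
Sum = 0.0202662.
Largest term belongs to S1, so S1 is most probable.

S1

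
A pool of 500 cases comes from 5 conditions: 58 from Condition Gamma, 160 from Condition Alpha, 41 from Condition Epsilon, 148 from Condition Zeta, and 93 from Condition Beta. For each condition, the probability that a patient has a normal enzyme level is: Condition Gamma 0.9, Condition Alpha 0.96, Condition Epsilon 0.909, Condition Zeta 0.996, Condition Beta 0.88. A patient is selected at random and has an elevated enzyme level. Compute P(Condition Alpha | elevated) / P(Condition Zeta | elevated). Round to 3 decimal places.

10.811

Taking complements, P(elevated | each) = Condition Gamma 0.1, Condition Alpha 0.04, Condition Epsilon 0.091, Condition Zeta 0.004, Condition Beta 0.12.
By Bayes' rule, posterior ∝ prior × likelihood:
  Condition Gamma: 0.116 × 0.1 = 0.0116
  Condition Alpha: 0.32 × 0.04 = 0.0128
  Condition Epsilon: 0.082 × 0.091 = 0.007462
  Condition Zeta: 0.296 × 0.004 = 0.001184
  Condition Beta: 0.186 × 0.12 = 0.02232
Total = 0.055366.
The ratio is 0.0128 / 0.001184 (the normalizer cancels) = 10.811.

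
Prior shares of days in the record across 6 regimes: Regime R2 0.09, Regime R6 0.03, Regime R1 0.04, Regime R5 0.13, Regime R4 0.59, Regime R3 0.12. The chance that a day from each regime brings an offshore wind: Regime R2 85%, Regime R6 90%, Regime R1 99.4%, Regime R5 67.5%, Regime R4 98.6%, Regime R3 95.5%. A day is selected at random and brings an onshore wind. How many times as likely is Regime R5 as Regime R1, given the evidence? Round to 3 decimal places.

Taking complements, P(onshore | each) = Regime R2 0.15, Regime R6 0.1, Regime R1 0.006, Regime R5 0.325, Regime R4 0.014, Regime R3 0.045.
Prior × likelihood for each hypothesis:
  Regime R2: 0.09 × 0.15 = 0.0135
  Regime R6: 0.03 × 0.1 = 0.003
  Regime R1: 0.04 × 0.006 = 0.00024
  Regime R5: 0.13 × 0.325 = 0.04225
  Regime R4: 0.59 × 0.014 = 0.00826
  Regime R3: 0.12 × 0.045 = 0.0054
Sum = 0.07265.
The ratio is 0.04225 / 0.00024 (the normalizer cancels) = 176.042.

176.042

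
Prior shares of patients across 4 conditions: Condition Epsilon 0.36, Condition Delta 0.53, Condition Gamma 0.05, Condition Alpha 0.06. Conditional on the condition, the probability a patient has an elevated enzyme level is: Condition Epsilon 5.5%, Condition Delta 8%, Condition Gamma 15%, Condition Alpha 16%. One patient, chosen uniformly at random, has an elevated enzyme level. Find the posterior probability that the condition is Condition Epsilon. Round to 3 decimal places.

Compute prior × likelihood for every hypothesis:
  Condition Epsilon: 0.36 × 0.055 = 0.0198
  Condition Delta: 0.53 × 0.08 = 0.0424
  Condition Gamma: 0.05 × 0.15 = 0.0075
  Condition Alpha: 0.06 × 0.16 = 0.0096
Normalizing constant = 0.0793.
P(Condition Epsilon | evidence) = 0.0198 / 0.0793 ≈ 0.250.

0.250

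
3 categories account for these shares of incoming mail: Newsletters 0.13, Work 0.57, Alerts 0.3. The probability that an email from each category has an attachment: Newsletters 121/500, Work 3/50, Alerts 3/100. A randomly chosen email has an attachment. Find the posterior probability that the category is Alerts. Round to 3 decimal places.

0.121

Prior × likelihood for each hypothesis:
  Newsletters: 0.13 × 0.242 = 0.03146
  Work: 0.57 × 0.06 = 0.0342
  Alerts: 0.3 × 0.03 = 0.009
Normalizing constant = 0.07466.
P(Alerts | evidence) = 0.009 / 0.07466 ≈ 0.121.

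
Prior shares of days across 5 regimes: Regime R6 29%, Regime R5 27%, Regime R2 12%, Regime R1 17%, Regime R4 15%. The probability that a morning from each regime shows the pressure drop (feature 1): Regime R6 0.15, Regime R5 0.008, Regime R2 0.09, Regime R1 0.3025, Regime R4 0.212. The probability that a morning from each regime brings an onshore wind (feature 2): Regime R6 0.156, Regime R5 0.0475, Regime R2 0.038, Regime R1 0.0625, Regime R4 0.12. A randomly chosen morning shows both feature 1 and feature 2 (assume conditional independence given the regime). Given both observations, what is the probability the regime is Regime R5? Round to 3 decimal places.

Prior × likelihood for each hypothesis:
  Regime R6: 0.29 × 0.15 × 0.156 = 0.006786
  Regime R5: 0.27 × 0.008 × 0.0475 = 0.0001026
  Regime R2: 0.12 × 0.09 × 0.038 = 0.0004104
  Regime R1: 0.17 × 0.3025 × 0.0625 = 0.0032140625
  Regime R4: 0.15 × 0.212 × 0.12 = 0.003816
Sum = 0.0143290625.
P(Regime R5 | evidence) = 0.0001026 / 0.0143290625 ≈ 0.007.

0.007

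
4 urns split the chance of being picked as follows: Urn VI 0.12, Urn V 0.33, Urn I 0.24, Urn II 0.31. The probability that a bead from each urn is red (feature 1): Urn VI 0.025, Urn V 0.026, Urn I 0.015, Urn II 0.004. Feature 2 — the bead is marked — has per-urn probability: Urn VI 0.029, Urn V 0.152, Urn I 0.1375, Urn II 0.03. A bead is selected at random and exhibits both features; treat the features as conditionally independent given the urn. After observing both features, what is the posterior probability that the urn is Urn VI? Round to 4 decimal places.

Compute prior × likelihood for every hypothesis:
  Urn VI: 0.12 × 0.025 × 0.029 = 0.000087
  Urn V: 0.33 × 0.026 × 0.152 = 0.00130416
  Urn I: 0.24 × 0.015 × 0.1375 = 0.000495
  Urn II: 0.31 × 0.004 × 0.03 = 0.0000372
Total = 0.00192336.
P(Urn VI | evidence) = 0.000087 / 0.00192336 ≈ 0.0452.

0.0452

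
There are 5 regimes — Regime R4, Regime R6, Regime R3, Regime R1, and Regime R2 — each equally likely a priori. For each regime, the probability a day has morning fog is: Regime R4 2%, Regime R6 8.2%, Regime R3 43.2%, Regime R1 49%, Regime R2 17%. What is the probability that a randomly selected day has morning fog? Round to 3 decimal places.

Since the prior is uniform, the posterior is proportional to the likelihood:
  Regime R4: 0.02
  Regime R6: 0.082
  Regime R3: 0.432
  Regime R1: 0.49
  Regime R2: 0.17
P(fog) = (1/5) × (0.02 + 0.082 + 0.432 + 0.49 + 0.17) = 1.194/5 ≈ 0.239.

0.239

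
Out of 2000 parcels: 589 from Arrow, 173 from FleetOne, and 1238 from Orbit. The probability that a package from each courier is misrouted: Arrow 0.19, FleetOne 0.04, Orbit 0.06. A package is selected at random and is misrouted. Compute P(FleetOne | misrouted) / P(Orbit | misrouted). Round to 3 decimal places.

By Bayes' rule, posterior ∝ prior × likelihood:
  Arrow: 0.2945 × 0.19 = 0.055955
  FleetOne: 0.0865 × 0.04 = 0.00346
  Orbit: 0.619 × 0.06 = 0.03714
Total = 0.096555.
The ratio is 0.00346 / 0.03714 (the normalizer cancels) = 0.093.

0.093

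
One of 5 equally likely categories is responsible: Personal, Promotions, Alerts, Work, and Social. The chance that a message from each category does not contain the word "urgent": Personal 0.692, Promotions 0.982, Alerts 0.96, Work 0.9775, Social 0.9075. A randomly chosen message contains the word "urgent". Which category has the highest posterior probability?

Personal

Taking complements, P(urgent-flag | each) = Personal 0.308, Promotions 0.018, Alerts 0.04, Work 0.0225, Social 0.0925.
With a uniform prior (1/5 each), posterior ∝ likelihood:
  Personal: 0.308
  Promotions: 0.018
  Alerts: 0.04
  Work: 0.0225
  Social: 0.0925
Total = 0.481.
Largest term belongs to Personal, so Personal is most probable.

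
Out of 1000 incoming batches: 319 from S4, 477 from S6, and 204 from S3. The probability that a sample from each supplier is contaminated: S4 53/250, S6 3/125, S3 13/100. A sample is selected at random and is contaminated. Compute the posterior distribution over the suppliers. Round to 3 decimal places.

Prior × likelihood for each hypothesis:
  S4: 0.319 × 0.212 = 0.067628
  S6: 0.477 × 0.024 = 0.011448
  S3: 0.204 × 0.13 = 0.02652
Sum = 0.105596.
P(S4 | contaminated) = 0.067628/0.105596 ≈ 0.640
P(S6 | contaminated) = 0.011448/0.105596 ≈ 0.108
P(S3 | contaminated) = 0.02652/0.105596 ≈ 0.251
(Check: 0.640+0.108+0.251 = 0.999.)

S4 0.640, S6 0.108, S3 0.251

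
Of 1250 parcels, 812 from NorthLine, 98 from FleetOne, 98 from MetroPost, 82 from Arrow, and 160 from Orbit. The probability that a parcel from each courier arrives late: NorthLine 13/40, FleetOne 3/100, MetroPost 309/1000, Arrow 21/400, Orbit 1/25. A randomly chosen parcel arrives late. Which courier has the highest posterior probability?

NorthLine

By Bayes' rule, posterior ∝ prior × likelihood:
  NorthLine: 0.6496 × 0.325 = 0.21112
  FleetOne: 0.0784 × 0.03 = 0.002352
  MetroPost: 0.0784 × 0.309 = 0.0242256
  Arrow: 0.0656 × 0.0525 = 0.003444
  Orbit: 0.128 × 0.04 = 0.00512
Normalizing constant = 0.2462616.
Largest term belongs to NorthLine, so NorthLine is most probable.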